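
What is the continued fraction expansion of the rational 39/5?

Run the Euclidean algorithm on 39 and 5; the successive quotients are the partial quotients a_0, a_1, ... (each step inverts the fractional part left over by the previous one):
  39 = 7*5 + 4, so a_0 = 7.
  5 = 1*4 + 1, so a_1 = 1.
  4 = 4*1 + 0, so a_2 = 4.
The remainder reaches 0 after 3 divisions, so the expansion has 3 partial quotients, read off in order.

[7; 1, 4]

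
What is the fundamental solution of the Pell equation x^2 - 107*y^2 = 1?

First expand sqrt(107) as a continued fraction. With x_i = (sqrt(107) + m_i)/d_i and (m_0, d_0) = (0, 1): a_0 = floor(sqrt(107)) = 10, since 10^2 = 100 <= 107 < 121 = 11^2.
Iterate m_{i+1} = d_i*a_i - m_i, d_{i+1} = (107 - m_{i+1}^2)/d_i, a_{i+1} = floor((a_0 + m_{i+1})/d_{i+1}):
  m_1 = 1*10 - 0 = 10, d_1 = (107 - 10^2)/1 = 7/1 = 7, a_1 = floor((10 + 10)/7) = 2.
  m_2 = 7*2 - 10 = 4, d_2 = (107 - 4^2)/7 = 91/7 = 13, a_2 = floor((10 + 4)/13) = 1.
  m_3 = 13*1 - 4 = 9, d_3 = (107 - 9^2)/13 = 26/13 = 2, a_3 = floor((10 + 9)/2) = 9.
  m_4 = 2*9 - 9 = 9, d_4 = (107 - 9^2)/2 = 26/2 = 13, a_4 = floor((10 + 9)/13) = 1.
  m_5 = 13*1 - 9 = 4, d_5 = (107 - 4^2)/13 = 91/13 = 7, a_5 = floor((10 + 4)/7) = 2.
  m_6 = 7*2 - 4 = 10, d_6 = (107 - 10^2)/7 = 7/7 = 1, a_6 = floor((10 + 10)/1) = 20.
  m_7 = 1*20 - 10 = 10, d_7 = (107 - 10^2)/1 = 7/1 = 7: (m_7, d_7) = (m_1, d_1) = (10, 7), so from here the quotients repeat a_1, ..., a_6; the period length is 6.
So sqrt(107) = [10; (2, 1, 9, 1, 2, 20)] with period length k = 6.
k is even, so the fundamental solution of x^2 - 107y^2 = 1 is (p_{k-1}, q_{k-1}) = (p_5, q_5); compute convergents through index 5.
Convergents (p_i = a_i*p_{i-1} + p_{i-2}, q_i = a_i*q_{i-1} + q_{i-2} with p_{-2}=0, p_{-1}=1, q_{-2}=1, q_{-1}=0):
  i=0: a_0=10, p_0 = 10*1 + 0 = 10, q_0 = 10*0 + 1 = 1.
  i=1: a_1=2, p_1 = 2*10 + 1 = 21, q_1 = 2*1 + 0 = 2.
  i=2: a_2=1, p_2 = 1*21 + 10 = 31, q_2 = 1*2 + 1 = 3.
  i=3: a_3=9, p_3 = 9*31 + 21 = 300, q_3 = 9*3 + 2 = 29.
  i=4: a_4=1, p_4 = 1*300 + 31 = 331, q_4 = 1*29 + 3 = 32.
  i=5: a_5=2, p_5 = 2*331 + 300 = 962, q_5 = 2*32 + 29 = 93.
Check: 962^2 - 107*93^2 = 925444 - 925443 = 1, so (x, y) = (962, 93) solves the equation, and by the theorem it is the least positive solution.

(x, y) = (962, 93)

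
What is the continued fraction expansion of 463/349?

[1; 3, 16, 3, 2]

Run the Euclidean algorithm on 463 and 349; the successive quotients are the partial quotients a_0, a_1, ... (each step inverts the fractional part left over by the previous one):
  463 = 1*349 + 114, so a_0 = 1.
  349 = 3*114 + 7, so a_1 = 3.
  114 = 16*7 + 2, so a_2 = 16.
  7 = 3*2 + 1, so a_3 = 3.
  2 = 2*1 + 0, so a_4 = 2.
The remainder reaches 0 after 5 divisions, so the expansion has 5 partial quotients, read off in order.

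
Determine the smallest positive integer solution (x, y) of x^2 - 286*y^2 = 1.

(x, y) = (561835, 33222)

First expand sqrt(286) as a continued fraction. With x_i = (sqrt(286) + m_i)/d_i and (m_0, d_0) = (0, 1): a_0 = floor(sqrt(286)) = 16, since 16^2 = 256 <= 286 < 289 = 17^2.
Iterate m_{i+1} = d_i*a_i - m_i, d_{i+1} = (286 - m_{i+1}^2)/d_i, a_{i+1} = floor((a_0 + m_{i+1})/d_{i+1}):
  m_1 = 1*16 - 0 = 16, d_1 = (286 - 16^2)/1 = 30/1 = 30, a_1 = floor((16 + 16)/30) = 1.
  m_2 = 30*1 - 16 = 14, d_2 = (286 - 14^2)/30 = 90/30 = 3, a_2 = floor((16 + 14)/3) = 10.
  m_3 = 3*10 - 14 = 16, d_3 = (286 - 16^2)/3 = 30/3 = 10, a_3 = floor((16 + 16)/10) = 3.
  m_4 = 10*3 - 16 = 14, d_4 = (286 - 14^2)/10 = 90/10 = 9, a_4 = floor((16 + 14)/9) = 3.
  m_5 = 9*3 - 14 = 13, d_5 = (286 - 13^2)/9 = 117/9 = 13, a_5 = floor((16 + 13)/13) = 2.
  m_6 = 13*2 - 13 = 13, d_6 = (286 - 13^2)/13 = 117/13 = 9, a_6 = floor((16 + 13)/9) = 3.
  m_7 = 9*3 - 13 = 14, d_7 = (286 - 14^2)/9 = 90/9 = 10, a_7 = floor((16 + 14)/10) = 3.
  m_8 = 10*3 - 14 = 16, d_8 = (286 - 16^2)/10 = 30/10 = 3, a_8 = floor((16 + 16)/3) = 10.
  m_9 = 3*10 - 16 = 14, d_9 = (286 - 14^2)/3 = 90/3 = 30, a_9 = floor((16 + 14)/30) = 1.
  m_10 = 30*1 - 14 = 16, d_10 = (286 - 16^2)/30 = 30/30 = 1, a_10 = floor((16 + 16)/1) = 32.
  m_11 = 1*32 - 16 = 16, d_11 = (286 - 16^2)/1 = 30/1 = 30: (m_11, d_11) = (m_1, d_1) = (16, 30), so from here the quotients repeat a_1, ..., a_10; the period length is 10.
So sqrt(286) = [16; (1, 10, 3, 3, 2, 3, 3, 10, 1, 32)] with period length k = 10.
k is even, so the fundamental solution of x^2 - 286y^2 = 1 is (p_{k-1}, q_{k-1}) = (p_9, q_9); compute convergents through index 9.
Convergents (p_i = a_i*p_{i-1} + p_{i-2}, q_i = a_i*q_{i-1} + q_{i-2} with p_{-2}=0, p_{-1}=1, q_{-2}=1, q_{-1}=0):
  i=0: a_0=16, p_0 = 16*1 + 0 = 16, q_0 = 16*0 + 1 = 1.
  i=1: a_1=1, p_1 = 1*16 + 1 = 17, q_1 = 1*1 + 0 = 1.
  i=2: a_2=10, p_2 = 10*17 + 16 = 186, q_2 = 10*1 + 1 = 11.
  i=3: a_3=3, p_3 = 3*186 + 17 = 575, q_3 = 3*11 + 1 = 34.
  i=4: a_4=3, p_4 = 3*575 + 186 = 1911, q_4 = 3*34 + 11 = 113.
  i=5: a_5=2, p_5 = 2*1911 + 575 = 4397, q_5 = 2*113 + 34 = 260.
  i=6: a_6=3, p_6 = 3*4397 + 1911 = 15102, q_6 = 3*260 + 113 = 893.
  i=7: a_7=3, p_7 = 3*15102 + 4397 = 49703, q_7 = 3*893 + 260 = 2939.
  i=8: a_8=10, p_8 = 10*49703 + 15102 = 512132, q_8 = 10*2939 + 893 = 30283.
  i=9: a_9=1, p_9 = 1*512132 + 49703 = 561835, q_9 = 1*30283 + 2939 = 33222.
Check: 561835^2 - 286*33222^2 = 315658567225 - 315658567224 = 1, so (x, y) = (561835, 33222) solves the equation, and by the theorem it is the least positive solution.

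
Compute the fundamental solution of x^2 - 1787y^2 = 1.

First expand sqrt(1787) as a continued fraction. With x_i = (sqrt(1787) + m_i)/d_i and (m_0, d_0) = (0, 1): a_0 = floor(sqrt(1787)) = 42, since 42^2 = 1764 <= 1787 < 1849 = 43^2.
Iterate m_{i+1} = d_i*a_i - m_i, d_{i+1} = (1787 - m_{i+1}^2)/d_i, a_{i+1} = floor((a_0 + m_{i+1})/d_{i+1}):
  m_1 = 1*42 - 0 = 42, d_1 = (1787 - 42^2)/1 = 23/1 = 23, a_1 = floor((42 + 42)/23) = 3.
  m_2 = 23*3 - 42 = 27, d_2 = (1787 - 27^2)/23 = 1058/23 = 46, a_2 = floor((42 + 27)/46) = 1.
  m_3 = 46*1 - 27 = 19, d_3 = (1787 - 19^2)/46 = 1426/46 = 31, a_3 = floor((42 + 19)/31) = 1.
  m_4 = 31*1 - 19 = 12, d_4 = (1787 - 12^2)/31 = 1643/31 = 53, a_4 = floor((42 + 12)/53) = 1.
  m_5 = 53*1 - 12 = 41, d_5 = (1787 - 41^2)/53 = 106/53 = 2, a_5 = floor((42 + 41)/2) = 41.
  m_6 = 2*41 - 41 = 41, d_6 = (1787 - 41^2)/2 = 106/2 = 53, a_6 = floor((42 + 41)/53) = 1.
  m_7 = 53*1 - 41 = 12, d_7 = (1787 - 12^2)/53 = 1643/53 = 31, a_7 = floor((42 + 12)/31) = 1.
  m_8 = 31*1 - 12 = 19, d_8 = (1787 - 19^2)/31 = 1426/31 = 46, a_8 = floor((42 + 19)/46) = 1.
  m_9 = 46*1 - 19 = 27, d_9 = (1787 - 27^2)/46 = 1058/46 = 23, a_9 = floor((42 + 27)/23) = 3.
  m_10 = 23*3 - 27 = 42, d_10 = (1787 - 42^2)/23 = 23/23 = 1, a_10 = floor((42 + 42)/1) = 84.
  m_11 = 1*84 - 42 = 42, d_11 = (1787 - 42^2)/1 = 23/1 = 23: (m_11, d_11) = (m_1, d_1) = (42, 23), so from here the quotients repeat a_1, ..., a_10; the period length is 10.
So sqrt(1787) = [42; (3, 1, 1, 1, 41, 1, 1, 1, 3, 84)] with period length k = 10.
k is even, so the fundamental solution of x^2 - 1787y^2 = 1 is (p_{k-1}, q_{k-1}) = (p_9, q_9); compute convergents through index 9.
Convergents (p_i = a_i*p_{i-1} + p_{i-2}, q_i = a_i*q_{i-1} + q_{i-2} with p_{-2}=0, p_{-1}=1, q_{-2}=1, q_{-1}=0):
  i=0: a_0=42, p_0 = 42*1 + 0 = 42, q_0 = 42*0 + 1 = 1.
  i=1: a_1=3, p_1 = 3*42 + 1 = 127, q_1 = 3*1 + 0 = 3.
  i=2: a_2=1, p_2 = 1*127 + 42 = 169, q_2 = 1*3 + 1 = 4.
  i=3: a_3=1, p_3 = 1*169 + 127 = 296, q_3 = 1*4 + 3 = 7.
  i=4: a_4=1, p_4 = 1*296 + 169 = 465, q_4 = 1*7 + 4 = 11.
  i=5: a_5=41, p_5 = 41*465 + 296 = 19361, q_5 = 41*11 + 7 = 458.
  i=6: a_6=1, p_6 = 1*19361 + 465 = 19826, q_6 = 1*458 + 11 = 469.
  i=7: a_7=1, p_7 = 1*19826 + 19361 = 39187, q_7 = 1*469 + 458 = 927.
  i=8: a_8=1, p_8 = 1*39187 + 19826 = 59013, q_8 = 1*927 + 469 = 1396.
  i=9: a_9=3, p_9 = 3*59013 + 39187 = 216226, q_9 = 3*1396 + 927 = 5115.
Check: 216226^2 - 1787*5115^2 = 46753683076 - 46753683075 = 1, so (x, y) = (216226, 5115) solves the equation, and by the theorem it is the least positive solution.

(x, y) = (216226, 5115)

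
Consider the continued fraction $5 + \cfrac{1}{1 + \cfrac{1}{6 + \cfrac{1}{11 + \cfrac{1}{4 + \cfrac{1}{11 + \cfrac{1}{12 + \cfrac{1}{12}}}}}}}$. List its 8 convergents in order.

Using the convergent recurrence p_i = a_i*p_{i-1} + p_{i-2}, q_i = a_i*q_{i-1} + q_{i-2} with p_{-2}=0, p_{-1}=1, q_{-2}=1, q_{-1}=0:
  i=0: a_0=5, p_0 = 5*1 + 0 = 5, q_0 = 5*0 + 1 = 1.
  i=1: a_1=1, p_1 = 1*5 + 1 = 6, q_1 = 1*1 + 0 = 1.
  i=2: a_2=6, p_2 = 6*6 + 5 = 41, q_2 = 6*1 + 1 = 7.
  i=3: a_3=11, p_3 = 11*41 + 6 = 457, q_3 = 11*7 + 1 = 78.
  i=4: a_4=4, p_4 = 4*457 + 41 = 1869, q_4 = 4*78 + 7 = 319.
  i=5: a_5=11, p_5 = 11*1869 + 457 = 21016, q_5 = 11*319 + 78 = 3587.
  i=6: a_6=12, p_6 = 12*21016 + 1869 = 254061, q_6 = 12*3587 + 319 = 43363.
  i=7: a_7=12, p_7 = 12*254061 + 21016 = 3069748, q_7 = 12*43363 + 3587 = 523943.

5/1, 6/1, 41/7, 457/78, 1869/319, 21016/3587, 254061/43363, 3069748/523943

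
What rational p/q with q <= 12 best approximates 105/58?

20/11

Expand x = 105/58 as a continued fraction with the Euclidean algorithm:
  105 = 1*58 + 47, so a_0 = 1.
  58 = 1*47 + 11, so a_1 = 1.
  47 = 4*11 + 3, so a_2 = 4.
  11 = 3*3 + 2, so a_3 = 3.
  3 = 1*2 + 1, so a_4 = 1.
  2 = 2*1 + 0, so a_5 = 2.
so x = [1; 1, 4, 3, 1, 2].
Convergents (p_i = a_i*p_{i-1} + p_{i-2}, q_i = a_i*q_{i-1} + q_{i-2} with p_{-2}=0, p_{-1}=1, q_{-2}=1, q_{-1}=0), until the denominator exceeds 12:
  i=0: a_0=1, p_0 = 1*1 + 0 = 1, q_0 = 1*0 + 1 = 1.
  i=1: a_1=1, p_1 = 1*1 + 1 = 2, q_1 = 1*1 + 0 = 1.
  i=2: a_2=4, p_2 = 4*2 + 1 = 9, q_2 = 4*1 + 1 = 5.
  i=3: a_3=3, p_3 = 3*9 + 2 = 29, q_3 = 3*5 + 1 = 16.
q_3 = 16 > 12, so the last convergent with denominator <= 12 is p_2/q_2 = 9/5.
The closest fraction with denominator <= 12 is either p_2/q_2 or the intermediate fraction (k*p_2 + p_1)/(k*q_2 + q_1) with the largest k >= 1 whose denominator stays <= 12; these approach x as k grows, and every other convergent or intermediate fraction in range is farther away.
Largest k: floor((12 - q_1)/q_2) = floor((12 - 1)/5) = 2.
That gives (2*9 + 2)/(2*5 + 1) = 20/11.
Compare the errors: |x - 9/5| = |105*5 - 9*58|/(58*5) = 3/290, and |x - 20/11| = |105*11 - 20*58|/(58*11) = 5/638.
Cross-multiplying, 5*290 = 1450 < 1914 = 3*638, so 5/638 is smaller: the intermediate fraction 20/11 is closer to x than 9/5.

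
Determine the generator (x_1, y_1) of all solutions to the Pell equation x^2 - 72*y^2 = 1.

First expand sqrt(72) as a continued fraction. With x_i = (sqrt(72) + m_i)/d_i and (m_0, d_0) = (0, 1): a_0 = floor(sqrt(72)) = 8, since 8^2 = 64 <= 72 < 81 = 9^2.
Iterate m_{i+1} = d_i*a_i - m_i, d_{i+1} = (72 - m_{i+1}^2)/d_i, a_{i+1} = floor((a_0 + m_{i+1})/d_{i+1}):
  m_1 = 1*8 - 0 = 8, d_1 = (72 - 8^2)/1 = 8/1 = 8, a_1 = floor((8 + 8)/8) = 2.
  m_2 = 8*2 - 8 = 8, d_2 = (72 - 8^2)/8 = 8/8 = 1, a_2 = floor((8 + 8)/1) = 16.
  m_3 = 1*16 - 8 = 8, d_3 = (72 - 8^2)/1 = 8/1 = 8: (m_3, d_3) = (m_1, d_1) = (8, 8), so from here the quotients repeat a_1, a_2; the period length is 2.
So sqrt(72) = [8; (2, 16)] with period length k = 2.
k is even, so the fundamental solution of x^2 - 72y^2 = 1 is (p_{k-1}, q_{k-1}) = (p_1, q_1); compute convergents through index 1.
Convergents (p_i = a_i*p_{i-1} + p_{i-2}, q_i = a_i*q_{i-1} + q_{i-2} with p_{-2}=0, p_{-1}=1, q_{-2}=1, q_{-1}=0):
  i=0: a_0=8, p_0 = 8*1 + 0 = 8, q_0 = 8*0 + 1 = 1.
  i=1: a_1=2, p_1 = 2*8 + 1 = 17, q_1 = 2*1 + 0 = 2.
Check: 17^2 - 72*2^2 = 289 - 288 = 1, so (x, y) = (17, 2) solves the equation, and by the theorem it is the least positive solution.

(x, y) = (17, 2)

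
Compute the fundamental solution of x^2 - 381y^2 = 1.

First expand sqrt(381) as a continued fraction. With x_i = (sqrt(381) + m_i)/d_i and (m_0, d_0) = (0, 1): a_0 = floor(sqrt(381)) = 19, since 19^2 = 361 <= 381 < 400 = 20^2.
Iterate m_{i+1} = d_i*a_i - m_i, d_{i+1} = (381 - m_{i+1}^2)/d_i, a_{i+1} = floor((a_0 + m_{i+1})/d_{i+1}):
  m_1 = 1*19 - 0 = 19, d_1 = (381 - 19^2)/1 = 20/1 = 20, a_1 = floor((19 + 19)/20) = 1.
  m_2 = 20*1 - 19 = 1, d_2 = (381 - 1^2)/20 = 380/20 = 19, a_2 = floor((19 + 1)/19) = 1.
  m_3 = 19*1 - 1 = 18, d_3 = (381 - 18^2)/19 = 57/19 = 3, a_3 = floor((19 + 18)/3) = 12.
  m_4 = 3*12 - 18 = 18, d_4 = (381 - 18^2)/3 = 57/3 = 19, a_4 = floor((19 + 18)/19) = 1.
  m_5 = 19*1 - 18 = 1, d_5 = (381 - 1^2)/19 = 380/19 = 20, a_5 = floor((19 + 1)/20) = 1.
  m_6 = 20*1 - 1 = 19, d_6 = (381 - 19^2)/20 = 20/20 = 1, a_6 = floor((19 + 19)/1) = 38.
  m_7 = 1*38 - 19 = 19, d_7 = (381 - 19^2)/1 = 20/1 = 20: (m_7, d_7) = (m_1, d_1) = (19, 20), so from here the quotients repeat a_1, ..., a_6; the period length is 6.
So sqrt(381) = [19; (1, 1, 12, 1, 1, 38)] with period length k = 6.
k is even, so the fundamental solution of x^2 - 381y^2 = 1 is (p_{k-1}, q_{k-1}) = (p_5, q_5); compute convergents through index 5.
Convergents (p_i = a_i*p_{i-1} + p_{i-2}, q_i = a_i*q_{i-1} + q_{i-2} with p_{-2}=0, p_{-1}=1, q_{-2}=1, q_{-1}=0):
  i=0: a_0=19, p_0 = 19*1 + 0 = 19, q_0 = 19*0 + 1 = 1.
  i=1: a_1=1, p_1 = 1*19 + 1 = 20, q_1 = 1*1 + 0 = 1.
  i=2: a_2=1, p_2 = 1*20 + 19 = 39, q_2 = 1*1 + 1 = 2.
  i=3: a_3=12, p_3 = 12*39 + 20 = 488, q_3 = 12*2 + 1 = 25.
  i=4: a_4=1, p_4 = 1*488 + 39 = 527, q_4 = 1*25 + 2 = 27.
  i=5: a_5=1, p_5 = 1*527 + 488 = 1015, q_5 = 1*27 + 25 = 52.
Check: 1015^2 - 381*52^2 = 1030225 - 1030224 = 1, so (x, y) = (1015, 52) solves the equation, and by the theorem it is the least positive solution.

(x, y) = (1015, 52)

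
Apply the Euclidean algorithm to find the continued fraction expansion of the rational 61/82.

[0; 1, 2, 1, 9, 2]

Run the Euclidean algorithm on 61 and 82; the successive quotients are the partial quotients a_0, a_1, ... (each step inverts the fractional part left over by the previous one):
  61 = 0*82 + 61, so a_0 = 0.
  82 = 1*61 + 21, so a_1 = 1.
  61 = 2*21 + 19, so a_2 = 2.
  21 = 1*19 + 2, so a_3 = 1.
  19 = 9*2 + 1, so a_4 = 9.
  2 = 2*1 + 0, so a_5 = 2.
The remainder reaches 0 after 6 divisions, so the expansion has 6 partial quotients, read off in order.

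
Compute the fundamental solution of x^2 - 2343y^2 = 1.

(x, y) = (10649, 220)

First expand sqrt(2343) as a continued fraction. With x_i = (sqrt(2343) + m_i)/d_i and (m_0, d_0) = (0, 1): a_0 = floor(sqrt(2343)) = 48, since 48^2 = 2304 <= 2343 < 2401 = 49^2.
Iterate m_{i+1} = d_i*a_i - m_i, d_{i+1} = (2343 - m_{i+1}^2)/d_i, a_{i+1} = floor((a_0 + m_{i+1})/d_{i+1}):
  m_1 = 1*48 - 0 = 48, d_1 = (2343 - 48^2)/1 = 39/1 = 39, a_1 = floor((48 + 48)/39) = 2.
  m_2 = 39*2 - 48 = 30, d_2 = (2343 - 30^2)/39 = 1443/39 = 37, a_2 = floor((48 + 30)/37) = 2.
  m_3 = 37*2 - 30 = 44, d_3 = (2343 - 44^2)/37 = 407/37 = 11, a_3 = floor((48 + 44)/11) = 8.
  m_4 = 11*8 - 44 = 44, d_4 = (2343 - 44^2)/11 = 407/11 = 37, a_4 = floor((48 + 44)/37) = 2.
  m_5 = 37*2 - 44 = 30, d_5 = (2343 - 30^2)/37 = 1443/37 = 39, a_5 = floor((48 + 30)/39) = 2.
  m_6 = 39*2 - 30 = 48, d_6 = (2343 - 48^2)/39 = 39/39 = 1, a_6 = floor((48 + 48)/1) = 96.
  m_7 = 1*96 - 48 = 48, d_7 = (2343 - 48^2)/1 = 39/1 = 39: (m_7, d_7) = (m_1, d_1) = (48, 39), so from here the quotients repeat a_1, ..., a_6; the period length is 6.
So sqrt(2343) = [48; (2, 2, 8, 2, 2, 96)] with period length k = 6.
k is even, so the fundamental solution of x^2 - 2343y^2 = 1 is (p_{k-1}, q_{k-1}) = (p_5, q_5); compute convergents through index 5.
Convergents (p_i = a_i*p_{i-1} + p_{i-2}, q_i = a_i*q_{i-1} + q_{i-2} with p_{-2}=0, p_{-1}=1, q_{-2}=1, q_{-1}=0):
  i=0: a_0=48, p_0 = 48*1 + 0 = 48, q_0 = 48*0 + 1 = 1.
  i=1: a_1=2, p_1 = 2*48 + 1 = 97, q_1 = 2*1 + 0 = 2.
  i=2: a_2=2, p_2 = 2*97 + 48 = 242, q_2 = 2*2 + 1 = 5.
  i=3: a_3=8, p_3 = 8*242 + 97 = 2033, q_3 = 8*5 + 2 = 42.
  i=4: a_4=2, p_4 = 2*2033 + 242 = 4308, q_4 = 2*42 + 5 = 89.
  i=5: a_5=2, p_5 = 2*4308 + 2033 = 10649, q_5 = 2*89 + 42 = 220.
Check: 10649^2 - 2343*220^2 = 113401201 - 113401200 = 1, so (x, y) = (10649, 220) solves the equation, and by the theorem it is the least positive solution.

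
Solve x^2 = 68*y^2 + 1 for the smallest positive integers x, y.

(x, y) = (33, 4)

First expand sqrt(68) as a continued fraction. With x_i = (sqrt(68) + m_i)/d_i and (m_0, d_0) = (0, 1): a_0 = floor(sqrt(68)) = 8, since 8^2 = 64 <= 68 < 81 = 9^2.
Iterate m_{i+1} = d_i*a_i - m_i, d_{i+1} = (68 - m_{i+1}^2)/d_i, a_{i+1} = floor((a_0 + m_{i+1})/d_{i+1}):
  m_1 = 1*8 - 0 = 8, d_1 = (68 - 8^2)/1 = 4/1 = 4, a_1 = floor((8 + 8)/4) = 4.
  m_2 = 4*4 - 8 = 8, d_2 = (68 - 8^2)/4 = 4/4 = 1, a_2 = floor((8 + 8)/1) = 16.
  m_3 = 1*16 - 8 = 8, d_3 = (68 - 8^2)/1 = 4/1 = 4: (m_3, d_3) = (m_1, d_1) = (8, 4), so from here the quotients repeat a_1, a_2; the period length is 2.
So sqrt(68) = [8; (4, 16)] with period length k = 2.
k is even, so the fundamental solution of x^2 - 68y^2 = 1 is (p_{k-1}, q_{k-1}) = (p_1, q_1); compute convergents through index 1.
Convergents (p_i = a_i*p_{i-1} + p_{i-2}, q_i = a_i*q_{i-1} + q_{i-2} with p_{-2}=0, p_{-1}=1, q_{-2}=1, q_{-1}=0):
  i=0: a_0=8, p_0 = 8*1 + 0 = 8, q_0 = 8*0 + 1 = 1.
  i=1: a_1=4, p_1 = 4*8 + 1 = 33, q_1 = 4*1 + 0 = 4.
Check: 33^2 - 68*4^2 = 1089 - 1088 = 1, so (x, y) = (33, 4) solves the equation, and by the theorem it is the least positive solution.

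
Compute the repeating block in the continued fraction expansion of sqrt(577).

[24; (48)]

Write x_i = (sqrt(577) + m_i)/d_i with (m_0, d_0) = (0, 1). a_0 = floor(sqrt(577)) = 24, since 24^2 = 576 <= 577 < 625 = 25^2.
Iterate m_{i+1} = d_i*a_i - m_i, d_{i+1} = (577 - m_{i+1}^2)/d_i, a_{i+1} = floor((a_0 + m_{i+1})/d_{i+1}):
  m_1 = 1*24 - 0 = 24, d_1 = (577 - 24^2)/1 = 1/1 = 1, a_1 = floor((24 + 24)/1) = 48.
  m_2 = 1*48 - 24 = 24, d_2 = (577 - 24^2)/1 = 1/1 = 1: (m_2, d_2) = (m_1, d_1) = (24, 1), so from here the quotient a_1 repeats; the period length is 1.
Hence the expansion of sqrt(577) is a_0 = 24 followed by the repeating block 48 (period 1).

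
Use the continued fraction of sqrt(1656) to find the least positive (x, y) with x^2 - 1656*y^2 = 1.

First expand sqrt(1656) as a continued fraction. With x_i = (sqrt(1656) + m_i)/d_i and (m_0, d_0) = (0, 1): a_0 = floor(sqrt(1656)) = 40, since 40^2 = 1600 <= 1656 < 1681 = 41^2.
Iterate m_{i+1} = d_i*a_i - m_i, d_{i+1} = (1656 - m_{i+1}^2)/d_i, a_{i+1} = floor((a_0 + m_{i+1})/d_{i+1}):
  m_1 = 1*40 - 0 = 40, d_1 = (1656 - 40^2)/1 = 56/1 = 56, a_1 = floor((40 + 40)/56) = 1.
  m_2 = 56*1 - 40 = 16, d_2 = (1656 - 16^2)/56 = 1400/56 = 25, a_2 = floor((40 + 16)/25) = 2.
  m_3 = 25*2 - 16 = 34, d_3 = (1656 - 34^2)/25 = 500/25 = 20, a_3 = floor((40 + 34)/20) = 3.
  m_4 = 20*3 - 34 = 26, d_4 = (1656 - 26^2)/20 = 980/20 = 49, a_4 = floor((40 + 26)/49) = 1.
  m_5 = 49*1 - 26 = 23, d_5 = (1656 - 23^2)/49 = 1127/49 = 23, a_5 = floor((40 + 23)/23) = 2.
  m_6 = 23*2 - 23 = 23, d_6 = (1656 - 23^2)/23 = 1127/23 = 49, a_6 = floor((40 + 23)/49) = 1.
  m_7 = 49*1 - 23 = 26, d_7 = (1656 - 26^2)/49 = 980/49 = 20, a_7 = floor((40 + 26)/20) = 3.
  m_8 = 20*3 - 26 = 34, d_8 = (1656 - 34^2)/20 = 500/20 = 25, a_8 = floor((40 + 34)/25) = 2.
  m_9 = 25*2 - 34 = 16, d_9 = (1656 - 16^2)/25 = 1400/25 = 56, a_9 = floor((40 + 16)/56) = 1.
  m_10 = 56*1 - 16 = 40, d_10 = (1656 - 40^2)/56 = 56/56 = 1, a_10 = floor((40 + 40)/1) = 80.
  m_11 = 1*80 - 40 = 40, d_11 = (1656 - 40^2)/1 = 56/1 = 56: (m_11, d_11) = (m_1, d_1) = (40, 56), so from here the quotients repeat a_1, ..., a_10; the period length is 10.
So sqrt(1656) = [40; (1, 2, 3, 1, 2, 1, 3, 2, 1, 80)] with period length k = 10.
k is even, so the fundamental solution of x^2 - 1656y^2 = 1 is (p_{k-1}, q_{k-1}) = (p_9, q_9); compute convergents through index 9.
Convergents (p_i = a_i*p_{i-1} + p_{i-2}, q_i = a_i*q_{i-1} + q_{i-2} with p_{-2}=0, p_{-1}=1, q_{-2}=1, q_{-1}=0):
  i=0: a_0=40, p_0 = 40*1 + 0 = 40, q_0 = 40*0 + 1 = 1.
  i=1: a_1=1, p_1 = 1*40 + 1 = 41, q_1 = 1*1 + 0 = 1.
  i=2: a_2=2, p_2 = 2*41 + 40 = 122, q_2 = 2*1 + 1 = 3.
  i=3: a_3=3, p_3 = 3*122 + 41 = 407, q_3 = 3*3 + 1 = 10.
  i=4: a_4=1, p_4 = 1*407 + 122 = 529, q_4 = 1*10 + 3 = 13.
  i=5: a_5=2, p_5 = 2*529 + 407 = 1465, q_5 = 2*13 + 10 = 36.
  i=6: a_6=1, p_6 = 1*1465 + 529 = 1994, q_6 = 1*36 + 13 = 49.
  i=7: a_7=3, p_7 = 3*1994 + 1465 = 7447, q_7 = 3*49 + 36 = 183.
  i=8: a_8=2, p_8 = 2*7447 + 1994 = 16888, q_8 = 2*183 + 49 = 415.
  i=9: a_9=1, p_9 = 1*16888 + 7447 = 24335, q_9 = 1*415 + 183 = 598.
Check: 24335^2 - 1656*598^2 = 592192225 - 592192224 = 1, so (x, y) = (24335, 598) solves the equation, and by the theorem it is the least positive solution.

(x, y) = (24335, 598)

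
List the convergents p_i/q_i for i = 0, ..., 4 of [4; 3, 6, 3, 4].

Using the convergent recurrence p_i = a_i*p_{i-1} + p_{i-2}, q_i = a_i*q_{i-1} + q_{i-2} with p_{-2}=0, p_{-1}=1, q_{-2}=1, q_{-1}=0:
  i=0: a_0=4, p_0 = 4*1 + 0 = 4, q_0 = 4*0 + 1 = 1.
  i=1: a_1=3, p_1 = 3*4 + 1 = 13, q_1 = 3*1 + 0 = 3.
  i=2: a_2=6, p_2 = 6*13 + 4 = 82, q_2 = 6*3 + 1 = 19.
  i=3: a_3=3, p_3 = 3*82 + 13 = 259, q_3 = 3*19 + 3 = 60.
  i=4: a_4=4, p_4 = 4*259 + 82 = 1118, q_4 = 4*60 + 19 = 259.

4/1, 13/3, 82/19, 259/60, 1118/259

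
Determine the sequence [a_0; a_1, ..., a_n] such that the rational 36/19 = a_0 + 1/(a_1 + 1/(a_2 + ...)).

[1; 1, 8, 2]

Run the Euclidean algorithm on 36 and 19; the successive quotients are the partial quotients a_0, a_1, ... (each step inverts the fractional part left over by the previous one):
  36 = 1*19 + 17, so a_0 = 1.
  19 = 1*17 + 2, so a_1 = 1.
  17 = 8*2 + 1, so a_2 = 8.
  2 = 2*1 + 0, so a_3 = 2.
The remainder reaches 0 after 4 divisions, so the expansion has 4 partial quotients, read off in order.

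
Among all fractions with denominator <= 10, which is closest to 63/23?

11/4

Expand x = 63/23 as a continued fraction with the Euclidean algorithm:
  63 = 2*23 + 17, so a_0 = 2.
  23 = 1*17 + 6, so a_1 = 1.
  17 = 2*6 + 5, so a_2 = 2.
  6 = 1*5 + 1, so a_3 = 1.
  5 = 5*1 + 0, so a_4 = 5.
so x = [2; 1, 2, 1, 5].
Convergents (p_i = a_i*p_{i-1} + p_{i-2}, q_i = a_i*q_{i-1} + q_{i-2} with p_{-2}=0, p_{-1}=1, q_{-2}=1, q_{-1}=0), until the denominator exceeds 10:
  i=0: a_0=2, p_0 = 2*1 + 0 = 2, q_0 = 2*0 + 1 = 1.
  i=1: a_1=1, p_1 = 1*2 + 1 = 3, q_1 = 1*1 + 0 = 1.
  i=2: a_2=2, p_2 = 2*3 + 2 = 8, q_2 = 2*1 + 1 = 3.
  i=3: a_3=1, p_3 = 1*8 + 3 = 11, q_3 = 1*3 + 1 = 4.
  i=4: a_4=5, p_4 = 5*11 + 8 = 63, q_4 = 5*4 + 3 = 23.
q_4 = 23 > 10, so the last convergent with denominator <= 10 is p_3/q_3 = 11/4.
The closest fraction with denominator <= 10 is either p_3/q_3 or the intermediate fraction (k*p_3 + p_2)/(k*q_3 + q_2) with the largest k >= 1 whose denominator stays <= 10; these approach x as k grows, and every other convergent or intermediate fraction in range is farther away.
Largest k: floor((10 - q_2)/q_3) = floor((10 - 3)/4) = 1.
That gives (1*11 + 8)/(1*4 + 3) = 19/7.
Compare the errors: |x - 11/4| = |63*4 - 11*23|/(23*4) = 1/92, and |x - 19/7| = |63*7 - 19*23|/(23*7) = 4/161.
Cross-multiplying, 1*161 = 161 < 368 = 4*92, so 1/92 is smaller: the convergent 11/4 is closer to x than 19/7.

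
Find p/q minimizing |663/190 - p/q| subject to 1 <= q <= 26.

Expand x = 663/190 as a continued fraction with the Euclidean algorithm:
  663 = 3*190 + 93, so a_0 = 3.
  190 = 2*93 + 4, so a_1 = 2.
  93 = 23*4 + 1, so a_2 = 23.
  4 = 4*1 + 0, so a_3 = 4.
so x = [3; 2, 23, 4].
Convergents (p_i = a_i*p_{i-1} + p_{i-2}, q_i = a_i*q_{i-1} + q_{i-2} with p_{-2}=0, p_{-1}=1, q_{-2}=1, q_{-1}=0), until the denominator exceeds 26:
  i=0: a_0=3, p_0 = 3*1 + 0 = 3, q_0 = 3*0 + 1 = 1.
  i=1: a_1=2, p_1 = 2*3 + 1 = 7, q_1 = 2*1 + 0 = 2.
  i=2: a_2=23, p_2 = 23*7 + 3 = 164, q_2 = 23*2 + 1 = 47.
q_2 = 47 > 26, so the last convergent with denominator <= 26 is p_1/q_1 = 7/2.
The closest fraction with denominator <= 26 is either p_1/q_1 or the intermediate fraction (k*p_1 + p_0)/(k*q_1 + q_0) with the largest k >= 1 whose denominator stays <= 26; these approach x as k grows, and every other convergent or intermediate fraction in range is farther away.
Largest k: floor((26 - q_0)/q_1) = floor((26 - 1)/2) = 12.
That gives (12*7 + 3)/(12*2 + 1) = 87/25.
Compare the errors: |x - 7/2| = |663*2 - 7*190|/(190*2) = 4/380, and |x - 87/25| = |663*25 - 87*190|/(190*25) = 45/4750.
Cross-multiplying, 45*380 = 17100 < 19000 = 4*4750, so 45/4750 is smaller: the intermediate fraction 87/25 is closer to x than 7/2.

87/25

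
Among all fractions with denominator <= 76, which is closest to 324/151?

Expand x = 324/151 as a continued fraction with the Euclidean algorithm:
  324 = 2*151 + 22, so a_0 = 2.
  151 = 6*22 + 19, so a_1 = 6.
  22 = 1*19 + 3, so a_2 = 1.
  19 = 6*3 + 1, so a_3 = 6.
  3 = 3*1 + 0, so a_4 = 3.
so x = [2; 6, 1, 6, 3].
Convergents (p_i = a_i*p_{i-1} + p_{i-2}, q_i = a_i*q_{i-1} + q_{i-2} with p_{-2}=0, p_{-1}=1, q_{-2}=1, q_{-1}=0), until the denominator exceeds 76:
  i=0: a_0=2, p_0 = 2*1 + 0 = 2, q_0 = 2*0 + 1 = 1.
  i=1: a_1=6, p_1 = 6*2 + 1 = 13, q_1 = 6*1 + 0 = 6.
  i=2: a_2=1, p_2 = 1*13 + 2 = 15, q_2 = 1*6 + 1 = 7.
  i=3: a_3=6, p_3 = 6*15 + 13 = 103, q_3 = 6*7 + 6 = 48.
  i=4: a_4=3, p_4 = 3*103 + 15 = 324, q_4 = 3*48 + 7 = 151.
q_4 = 151 > 76, so the last convergent with denominator <= 76 is p_3/q_3 = 103/48.
The closest fraction with denominator <= 76 is either p_3/q_3 or the intermediate fraction (k*p_3 + p_2)/(k*q_3 + q_2) with the largest k >= 1 whose denominator stays <= 76; these approach x as k grows, and every other convergent or intermediate fraction in range is farther away.
Largest k: floor((76 - q_2)/q_3) = floor((76 - 7)/48) = 1.
That gives (1*103 + 15)/(1*48 + 7) = 118/55.
Compare the errors: |x - 103/48| = |324*48 - 103*151|/(151*48) = 1/7248, and |x - 118/55| = |324*55 - 118*151|/(151*55) = 2/8305.
Cross-multiplying, 1*8305 = 8305 < 14496 = 2*7248, so 1/7248 is smaller: the convergent 103/48 is closer to x than 118/55.

103/48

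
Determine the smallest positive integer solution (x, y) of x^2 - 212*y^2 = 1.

(x, y) = (66249, 4550)

First expand sqrt(212) as a continued fraction. With x_i = (sqrt(212) + m_i)/d_i and (m_0, d_0) = (0, 1): a_0 = floor(sqrt(212)) = 14, since 14^2 = 196 <= 212 < 225 = 15^2.
Iterate m_{i+1} = d_i*a_i - m_i, d_{i+1} = (212 - m_{i+1}^2)/d_i, a_{i+1} = floor((a_0 + m_{i+1})/d_{i+1}):
  m_1 = 1*14 - 0 = 14, d_1 = (212 - 14^2)/1 = 16/1 = 16, a_1 = floor((14 + 14)/16) = 1.
  m_2 = 16*1 - 14 = 2, d_2 = (212 - 2^2)/16 = 208/16 = 13, a_2 = floor((14 + 2)/13) = 1.
  m_3 = 13*1 - 2 = 11, d_3 = (212 - 11^2)/13 = 91/13 = 7, a_3 = floor((14 + 11)/7) = 3.
  m_4 = 7*3 - 11 = 10, d_4 = (212 - 10^2)/7 = 112/7 = 16, a_4 = floor((14 + 10)/16) = 1.
  m_5 = 16*1 - 10 = 6, d_5 = (212 - 6^2)/16 = 176/16 = 11, a_5 = floor((14 + 6)/11) = 1.
  m_6 = 11*1 - 6 = 5, d_6 = (212 - 5^2)/11 = 187/11 = 17, a_6 = floor((14 + 5)/17) = 1.
  m_7 = 17*1 - 5 = 12, d_7 = (212 - 12^2)/17 = 68/17 = 4, a_7 = floor((14 + 12)/4) = 6.
  m_8 = 4*6 - 12 = 12, d_8 = (212 - 12^2)/4 = 68/4 = 17, a_8 = floor((14 + 12)/17) = 1.
  m_9 = 17*1 - 12 = 5, d_9 = (212 - 5^2)/17 = 187/17 = 11, a_9 = floor((14 + 5)/11) = 1.
  m_10 = 11*1 - 5 = 6, d_10 = (212 - 6^2)/11 = 176/11 = 16, a_10 = floor((14 + 6)/16) = 1.
  m_11 = 16*1 - 6 = 10, d_11 = (212 - 10^2)/16 = 112/16 = 7, a_11 = floor((14 + 10)/7) = 3.
  m_12 = 7*3 - 10 = 11, d_12 = (212 - 11^2)/7 = 91/7 = 13, a_12 = floor((14 + 11)/13) = 1.
  m_13 = 13*1 - 11 = 2, d_13 = (212 - 2^2)/13 = 208/13 = 16, a_13 = floor((14 + 2)/16) = 1.
  m_14 = 16*1 - 2 = 14, d_14 = (212 - 14^2)/16 = 16/16 = 1, a_14 = floor((14 + 14)/1) = 28.
  m_15 = 1*28 - 14 = 14, d_15 = (212 - 14^2)/1 = 16/1 = 16: (m_15, d_15) = (m_1, d_1) = (14, 16), so from here the quotients repeat a_1, ..., a_14; the period length is 14.
So sqrt(212) = [14; (1, 1, 3, 1, 1, 1, 6, 1, 1, 1, 3, 1, 1, 28)] with period length k = 14.
k is even, so the fundamental solution of x^2 - 212y^2 = 1 is (p_{k-1}, q_{k-1}) = (p_13, q_13); compute convergents through index 13.
Convergents (p_i = a_i*p_{i-1} + p_{i-2}, q_i = a_i*q_{i-1} + q_{i-2} with p_{-2}=0, p_{-1}=1, q_{-2}=1, q_{-1}=0):
  i=0: a_0=14, p_0 = 14*1 + 0 = 14, q_0 = 14*0 + 1 = 1.
  i=1: a_1=1, p_1 = 1*14 + 1 = 15, q_1 = 1*1 + 0 = 1.
  i=2: a_2=1, p_2 = 1*15 + 14 = 29, q_2 = 1*1 + 1 = 2.
  i=3: a_3=3, p_3 = 3*29 + 15 = 102, q_3 = 3*2 + 1 = 7.
  i=4: a_4=1, p_4 = 1*102 + 29 = 131, q_4 = 1*7 + 2 = 9.
  i=5: a_5=1, p_5 = 1*131 + 102 = 233, q_5 = 1*9 + 7 = 16.
  i=6: a_6=1, p_6 = 1*233 + 131 = 364, q_6 = 1*16 + 9 = 25.
  i=7: a_7=6, p_7 = 6*364 + 233 = 2417, q_7 = 6*25 + 16 = 166.
  i=8: a_8=1, p_8 = 1*2417 + 364 = 2781, q_8 = 1*166 + 25 = 191.
  i=9: a_9=1, p_9 = 1*2781 + 2417 = 5198, q_9 = 1*191 + 166 = 357.
  i=10: a_10=1, p_10 = 1*5198 + 2781 = 7979, q_10 = 1*357 + 191 = 548.
  i=11: a_11=3, p_11 = 3*7979 + 5198 = 29135, q_11 = 3*548 + 357 = 2001.
  i=12: a_12=1, p_12 = 1*29135 + 7979 = 37114, q_12 = 1*2001 + 548 = 2549.
  i=13: a_13=1, p_13 = 1*37114 + 29135 = 66249, q_13 = 1*2549 + 2001 = 4550.
Check: 66249^2 - 212*4550^2 = 4388930001 - 4388930000 = 1, so (x, y) = (66249, 4550) solves the equation, and by the theorem it is the least positive solution.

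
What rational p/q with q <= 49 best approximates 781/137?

Expand x = 781/137 as a continued fraction with the Euclidean algorithm:
  781 = 5*137 + 96, so a_0 = 5.
  137 = 1*96 + 41, so a_1 = 1.
  96 = 2*41 + 14, so a_2 = 2.
  41 = 2*14 + 13, so a_3 = 2.
  14 = 1*13 + 1, so a_4 = 1.
  13 = 13*1 + 0, so a_5 = 13.
so x = [5; 1, 2, 2, 1, 13].
Convergents (p_i = a_i*p_{i-1} + p_{i-2}, q_i = a_i*q_{i-1} + q_{i-2} with p_{-2}=0, p_{-1}=1, q_{-2}=1, q_{-1}=0), until the denominator exceeds 49:
  i=0: a_0=5, p_0 = 5*1 + 0 = 5, q_0 = 5*0 + 1 = 1.
  i=1: a_1=1, p_1 = 1*5 + 1 = 6, q_1 = 1*1 + 0 = 1.
  i=2: a_2=2, p_2 = 2*6 + 5 = 17, q_2 = 2*1 + 1 = 3.
  i=3: a_3=2, p_3 = 2*17 + 6 = 40, q_3 = 2*3 + 1 = 7.
  i=4: a_4=1, p_4 = 1*40 + 17 = 57, q_4 = 1*7 + 3 = 10.
  i=5: a_5=13, p_5 = 13*57 + 40 = 781, q_5 = 13*10 + 7 = 137.
q_5 = 137 > 49, so the last convergent with denominator <= 49 is p_4/q_4 = 57/10.
The closest fraction with denominator <= 49 is either p_4/q_4 or the intermediate fraction (k*p_4 + p_3)/(k*q_4 + q_3) with the largest k >= 1 whose denominator stays <= 49; these approach x as k grows, and every other convergent or intermediate fraction in range is farther away.
Largest k: floor((49 - q_3)/q_4) = floor((49 - 7)/10) = 4.
That gives (4*57 + 40)/(4*10 + 7) = 268/47.
Compare the errors: |x - 57/10| = |781*10 - 57*137|/(137*10) = 1/1370, and |x - 268/47| = |781*47 - 268*137|/(137*47) = 9/6439.
Cross-multiplying, 1*6439 = 6439 < 12330 = 9*1370, so 1/1370 is smaller: the convergent 57/10 is closer to x than 268/47.

57/10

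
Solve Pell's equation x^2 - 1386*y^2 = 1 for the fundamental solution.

First expand sqrt(1386) as a continued fraction. With x_i = (sqrt(1386) + m_i)/d_i and (m_0, d_0) = (0, 1): a_0 = floor(sqrt(1386)) = 37, since 37^2 = 1369 <= 1386 < 1444 = 38^2.
Iterate m_{i+1} = d_i*a_i - m_i, d_{i+1} = (1386 - m_{i+1}^2)/d_i, a_{i+1} = floor((a_0 + m_{i+1})/d_{i+1}):
  m_1 = 1*37 - 0 = 37, d_1 = (1386 - 37^2)/1 = 17/1 = 17, a_1 = floor((37 + 37)/17) = 4.
  m_2 = 17*4 - 37 = 31, d_2 = (1386 - 31^2)/17 = 425/17 = 25, a_2 = floor((37 + 31)/25) = 2.
  m_3 = 25*2 - 31 = 19, d_3 = (1386 - 19^2)/25 = 1025/25 = 41, a_3 = floor((37 + 19)/41) = 1.
  m_4 = 41*1 - 19 = 22, d_4 = (1386 - 22^2)/41 = 902/41 = 22, a_4 = floor((37 + 22)/22) = 2.
  m_5 = 22*2 - 22 = 22, d_5 = (1386 - 22^2)/22 = 902/22 = 41, a_5 = floor((37 + 22)/41) = 1.
  m_6 = 41*1 - 22 = 19, d_6 = (1386 - 19^2)/41 = 1025/41 = 25, a_6 = floor((37 + 19)/25) = 2.
  m_7 = 25*2 - 19 = 31, d_7 = (1386 - 31^2)/25 = 425/25 = 17, a_7 = floor((37 + 31)/17) = 4.
  m_8 = 17*4 - 31 = 37, d_8 = (1386 - 37^2)/17 = 17/17 = 1, a_8 = floor((37 + 37)/1) = 74.
  m_9 = 1*74 - 37 = 37, d_9 = (1386 - 37^2)/1 = 17/1 = 17: (m_9, d_9) = (m_1, d_1) = (37, 17), so from here the quotients repeat a_1, ..., a_8; the period length is 8.
So sqrt(1386) = [37; (4, 2, 1, 2, 1, 2, 4, 74)] with period length k = 8.
k is even, so the fundamental solution of x^2 - 1386y^2 = 1 is (p_{k-1}, q_{k-1}) = (p_7, q_7); compute convergents through index 7.
Convergents (p_i = a_i*p_{i-1} + p_{i-2}, q_i = a_i*q_{i-1} + q_{i-2} with p_{-2}=0, p_{-1}=1, q_{-2}=1, q_{-1}=0):
  i=0: a_0=37, p_0 = 37*1 + 0 = 37, q_0 = 37*0 + 1 = 1.
  i=1: a_1=4, p_1 = 4*37 + 1 = 149, q_1 = 4*1 + 0 = 4.
  i=2: a_2=2, p_2 = 2*149 + 37 = 335, q_2 = 2*4 + 1 = 9.
  i=3: a_3=1, p_3 = 1*335 + 149 = 484, q_3 = 1*9 + 4 = 13.
  i=4: a_4=2, p_4 = 2*484 + 335 = 1303, q_4 = 2*13 + 9 = 35.
  i=5: a_5=1, p_5 = 1*1303 + 484 = 1787, q_5 = 1*35 + 13 = 48.
  i=6: a_6=2, p_6 = 2*1787 + 1303 = 4877, q_6 = 2*48 + 35 = 131.
  i=7: a_7=4, p_7 = 4*4877 + 1787 = 21295, q_7 = 4*131 + 48 = 572.
Check: 21295^2 - 1386*572^2 = 453477025 - 453477024 = 1, so (x, y) = (21295, 572) solves the equation, and by the theorem it is the least positive solution.

(x, y) = (21295, 572)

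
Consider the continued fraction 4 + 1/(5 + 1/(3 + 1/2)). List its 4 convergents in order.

Using the convergent recurrence p_i = a_i*p_{i-1} + p_{i-2}, q_i = a_i*q_{i-1} + q_{i-2} with p_{-2}=0, p_{-1}=1, q_{-2}=1, q_{-1}=0:
  i=0: a_0=4, p_0 = 4*1 + 0 = 4, q_0 = 4*0 + 1 = 1.
  i=1: a_1=5, p_1 = 5*4 + 1 = 21, q_1 = 5*1 + 0 = 5.
  i=2: a_2=3, p_2 = 3*21 + 4 = 67, q_2 = 3*5 + 1 = 16.
  i=3: a_3=2, p_3 = 2*67 + 21 = 155, q_3 = 2*16 + 5 = 37.

4/1, 21/5, 67/16, 155/37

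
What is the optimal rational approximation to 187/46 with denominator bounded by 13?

53/13

Expand x = 187/46 as a continued fraction with the Euclidean algorithm:
  187 = 4*46 + 3, so a_0 = 4.
  46 = 15*3 + 1, so a_1 = 15.
  3 = 3*1 + 0, so a_2 = 3.
so x = [4; 15, 3].
Convergents (p_i = a_i*p_{i-1} + p_{i-2}, q_i = a_i*q_{i-1} + q_{i-2} with p_{-2}=0, p_{-1}=1, q_{-2}=1, q_{-1}=0), until the denominator exceeds 13:
  i=0: a_0=4, p_0 = 4*1 + 0 = 4, q_0 = 4*0 + 1 = 1.
  i=1: a_1=15, p_1 = 15*4 + 1 = 61, q_1 = 15*1 + 0 = 15.
q_1 = 15 > 13, so the last convergent with denominator <= 13 is p_0/q_0 = 4/1.
The closest fraction with denominator <= 13 is either p_0/q_0 or the intermediate fraction (k*p_0 + p_{-1})/(k*q_0 + q_{-1}) with the largest k >= 1 whose denominator stays <= 13; these approach x as k grows, and every other convergent or intermediate fraction in range is farther away.
Largest k: floor((13 - q_{-1})/q_0) = floor((13 - 0)/1) = 13 (using the seeds p_{-1} = 1, q_{-1} = 0).
That gives (13*4 + 1)/(13*1 + 0) = 53/13.
Compare the errors: |x - 4/1| = |187*1 - 4*46|/(46*1) = 3/46, and |x - 53/13| = |187*13 - 53*46|/(46*13) = 7/598.
Cross-multiplying, 7*46 = 322 < 1794 = 3*598, so 7/598 is smaller: the intermediate fraction 53/13 is closer to x than 4/1.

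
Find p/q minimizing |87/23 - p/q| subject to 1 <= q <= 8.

19/5

Expand x = 87/23 as a continued fraction with the Euclidean algorithm:
  87 = 3*23 + 18, so a_0 = 3.
  23 = 1*18 + 5, so a_1 = 1.
  18 = 3*5 + 3, so a_2 = 3.
  5 = 1*3 + 2, so a_3 = 1.
  3 = 1*2 + 1, so a_4 = 1.
  2 = 2*1 + 0, so a_5 = 2.
so x = [3; 1, 3, 1, 1, 2].
Convergents (p_i = a_i*p_{i-1} + p_{i-2}, q_i = a_i*q_{i-1} + q_{i-2} with p_{-2}=0, p_{-1}=1, q_{-2}=1, q_{-1}=0), until the denominator exceeds 8:
  i=0: a_0=3, p_0 = 3*1 + 0 = 3, q_0 = 3*0 + 1 = 1.
  i=1: a_1=1, p_1 = 1*3 + 1 = 4, q_1 = 1*1 + 0 = 1.
  i=2: a_2=3, p_2 = 3*4 + 3 = 15, q_2 = 3*1 + 1 = 4.
  i=3: a_3=1, p_3 = 1*15 + 4 = 19, q_3 = 1*4 + 1 = 5.
  i=4: a_4=1, p_4 = 1*19 + 15 = 34, q_4 = 1*5 + 4 = 9.
q_4 = 9 > 8, so the last convergent with denominator <= 8 is p_3/q_3 = 19/5.
The closest fraction with denominator <= 8 is either p_3/q_3 or the intermediate fraction (k*p_3 + p_2)/(k*q_3 + q_2) with the largest k >= 1 whose denominator stays <= 8; these approach x as k grows, and every other convergent or intermediate fraction in range is farther away.
Largest k: floor((8 - q_2)/q_3) = floor((8 - 4)/5) = 0.
Since k = 0, no intermediate fraction beyond p_3/q_3 has denominator <= 8, so the convergent 19/5 is the closest (its error is |87*5 - 19*23|/(23*5) = 2/115).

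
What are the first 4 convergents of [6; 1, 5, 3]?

6/1, 7/1, 41/6, 130/19

Using the convergent recurrence p_i = a_i*p_{i-1} + p_{i-2}, q_i = a_i*q_{i-1} + q_{i-2} with p_{-2}=0, p_{-1}=1, q_{-2}=1, q_{-1}=0:
  i=0: a_0=6, p_0 = 6*1 + 0 = 6, q_0 = 6*0 + 1 = 1.
  i=1: a_1=1, p_1 = 1*6 + 1 = 7, q_1 = 1*1 + 0 = 1.
  i=2: a_2=5, p_2 = 5*7 + 6 = 41, q_2 = 5*1 + 1 = 6.
  i=3: a_3=3, p_3 = 3*41 + 7 = 130, q_3 = 3*6 + 1 = 19.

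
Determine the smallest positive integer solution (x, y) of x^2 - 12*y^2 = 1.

First expand sqrt(12) as a continued fraction. With x_i = (sqrt(12) + m_i)/d_i and (m_0, d_0) = (0, 1): a_0 = floor(sqrt(12)) = 3, since 3^2 = 9 <= 12 < 16 = 4^2.
Iterate m_{i+1} = d_i*a_i - m_i, d_{i+1} = (12 - m_{i+1}^2)/d_i, a_{i+1} = floor((a_0 + m_{i+1})/d_{i+1}):
  m_1 = 1*3 - 0 = 3, d_1 = (12 - 3^2)/1 = 3/1 = 3, a_1 = floor((3 + 3)/3) = 2.
  m_2 = 3*2 - 3 = 3, d_2 = (12 - 3^2)/3 = 3/3 = 1, a_2 = floor((3 + 3)/1) = 6.
  m_3 = 1*6 - 3 = 3, d_3 = (12 - 3^2)/1 = 3/1 = 3: (m_3, d_3) = (m_1, d_1) = (3, 3), so from here the quotients repeat a_1, a_2; the period length is 2.
So sqrt(12) = [3; (2, 6)] with period length k = 2.
k is even, so the fundamental solution of x^2 - 12y^2 = 1 is (p_{k-1}, q_{k-1}) = (p_1, q_1); compute convergents through index 1.
Convergents (p_i = a_i*p_{i-1} + p_{i-2}, q_i = a_i*q_{i-1} + q_{i-2} with p_{-2}=0, p_{-1}=1, q_{-2}=1, q_{-1}=0):
  i=0: a_0=3, p_0 = 3*1 + 0 = 3, q_0 = 3*0 + 1 = 1.
  i=1: a_1=2, p_1 = 2*3 + 1 = 7, q_1 = 2*1 + 0 = 2.
Check: 7^2 - 12*2^2 = 49 - 48 = 1, so (x, y) = (7, 2) solves the equation, and by the theorem it is the least positive solution.

(x, y) = (7, 2)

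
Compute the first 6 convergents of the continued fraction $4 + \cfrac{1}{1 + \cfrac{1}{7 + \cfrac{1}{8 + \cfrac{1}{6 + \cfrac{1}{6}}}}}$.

Using the convergent recurrence p_i = a_i*p_{i-1} + p_{i-2}, q_i = a_i*q_{i-1} + q_{i-2} with p_{-2}=0, p_{-1}=1, q_{-2}=1, q_{-1}=0:
  i=0: a_0=4, p_0 = 4*1 + 0 = 4, q_0 = 4*0 + 1 = 1.
  i=1: a_1=1, p_1 = 1*4 + 1 = 5, q_1 = 1*1 + 0 = 1.
  i=2: a_2=7, p_2 = 7*5 + 4 = 39, q_2 = 7*1 + 1 = 8.
  i=3: a_3=8, p_3 = 8*39 + 5 = 317, q_3 = 8*8 + 1 = 65.
  i=4: a_4=6, p_4 = 6*317 + 39 = 1941, q_4 = 6*65 + 8 = 398.
  i=5: a_5=6, p_5 = 6*1941 + 317 = 11963, q_5 = 6*398 + 65 = 2453.

4/1, 5/1, 39/8, 317/65, 1941/398, 11963/2453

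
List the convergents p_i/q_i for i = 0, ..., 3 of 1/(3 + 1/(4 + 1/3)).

Using the convergent recurrence p_i = a_i*p_{i-1} + p_{i-2}, q_i = a_i*q_{i-1} + q_{i-2} with p_{-2}=0, p_{-1}=1, q_{-2}=1, q_{-1}=0:
  i=0: a_0=0, p_0 = 0*1 + 0 = 0, q_0 = 0*0 + 1 = 1.
  i=1: a_1=3, p_1 = 3*0 + 1 = 1, q_1 = 3*1 + 0 = 3.
  i=2: a_2=4, p_2 = 4*1 + 0 = 4, q_2 = 4*3 + 1 = 13.
  i=3: a_3=3, p_3 = 3*4 + 1 = 13, q_3 = 3*13 + 3 = 42.

0/1, 1/3, 4/13, 13/42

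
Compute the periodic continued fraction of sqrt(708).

Write x_i = (sqrt(708) + m_i)/d_i with (m_0, d_0) = (0, 1). a_0 = floor(sqrt(708)) = 26, since 26^2 = 676 <= 708 < 729 = 27^2.
Iterate m_{i+1} = d_i*a_i - m_i, d_{i+1} = (708 - m_{i+1}^2)/d_i, a_{i+1} = floor((a_0 + m_{i+1})/d_{i+1}):
  m_1 = 1*26 - 0 = 26, d_1 = (708 - 26^2)/1 = 32/1 = 32, a_1 = floor((26 + 26)/32) = 1.
  m_2 = 32*1 - 26 = 6, d_2 = (708 - 6^2)/32 = 672/32 = 21, a_2 = floor((26 + 6)/21) = 1.
  m_3 = 21*1 - 6 = 15, d_3 = (708 - 15^2)/21 = 483/21 = 23, a_3 = floor((26 + 15)/23) = 1.
  m_4 = 23*1 - 15 = 8, d_4 = (708 - 8^2)/23 = 644/23 = 28, a_4 = floor((26 + 8)/28) = 1.
  m_5 = 28*1 - 8 = 20, d_5 = (708 - 20^2)/28 = 308/28 = 11, a_5 = floor((26 + 20)/11) = 4.
  m_6 = 11*4 - 20 = 24, d_6 = (708 - 24^2)/11 = 132/11 = 12, a_6 = floor((26 + 24)/12) = 4.
  m_7 = 12*4 - 24 = 24, d_7 = (708 - 24^2)/12 = 132/12 = 11, a_7 = floor((26 + 24)/11) = 4.
  m_8 = 11*4 - 24 = 20, d_8 = (708 - 20^2)/11 = 308/11 = 28, a_8 = floor((26 + 20)/28) = 1.
  m_9 = 28*1 - 20 = 8, d_9 = (708 - 8^2)/28 = 644/28 = 23, a_9 = floor((26 + 8)/23) = 1.
  m_10 = 23*1 - 8 = 15, d_10 = (708 - 15^2)/23 = 483/23 = 21, a_10 = floor((26 + 15)/21) = 1.
  m_11 = 21*1 - 15 = 6, d_11 = (708 - 6^2)/21 = 672/21 = 32, a_11 = floor((26 + 6)/32) = 1.
  m_12 = 32*1 - 6 = 26, d_12 = (708 - 26^2)/32 = 32/32 = 1, a_12 = floor((26 + 26)/1) = 52.
  m_13 = 1*52 - 26 = 26, d_13 = (708 - 26^2)/1 = 32/1 = 32: (m_13, d_13) = (m_1, d_1) = (26, 32), so from here the quotients repeat a_1, ..., a_12; the period length is 12.
Hence the expansion of sqrt(708) is a_0 = 26 followed by the repeating block 1, 1, 1, 1, 4, 4, 4, 1, 1, 1, 1, 52 (period 12).

[26; (1, 1, 1, 1, 4, 4, 4, 1, 1, 1, 1, 52)]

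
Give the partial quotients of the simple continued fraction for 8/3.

[2; 1, 2]

Run the Euclidean algorithm on 8 and 3; the successive quotients are the partial quotients a_0, a_1, ... (each step inverts the fractional part left over by the previous one):
  8 = 2*3 + 2, so a_0 = 2.
  3 = 1*2 + 1, so a_1 = 1.
  2 = 2*1 + 0, so a_2 = 2.
The remainder reaches 0 after 3 divisions, so the expansion has 3 partial quotients, read off in order.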